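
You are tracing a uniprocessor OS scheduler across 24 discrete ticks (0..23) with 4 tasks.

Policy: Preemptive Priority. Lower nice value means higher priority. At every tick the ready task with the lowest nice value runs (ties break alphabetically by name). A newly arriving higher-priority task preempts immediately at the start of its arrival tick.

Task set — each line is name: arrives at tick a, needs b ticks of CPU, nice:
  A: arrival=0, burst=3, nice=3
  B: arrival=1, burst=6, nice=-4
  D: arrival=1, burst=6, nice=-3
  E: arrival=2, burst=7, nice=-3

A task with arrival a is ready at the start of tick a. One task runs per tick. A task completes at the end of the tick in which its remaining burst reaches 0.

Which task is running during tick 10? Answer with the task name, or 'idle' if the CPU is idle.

running at tick 10 = D

t=0: ready={A} → run A
t=1: ready={A,B,D} → run B
t=2: ready={A,B,D,E} → run B
t=3: ready={A,B,D,E} → run B
t=4: ready={A,B,D,E} → run B
t=5: ready={A,B,D,E} → run B
t=6: ready={A,B,D,E} → run B
t=7: ready={A,D,E} → run D
t=8: ready={A,D,E} → run D
t=9: ready={A,D,E} → run D
t=10: ready={A,D,E} → run D
t=11: ready={A,D,E} → run D
t=12: ready={A,D,E} → run D
t=13: ready={A,E} → run E
t=14: ready={A,E} → run E
t=15: ready={A,E} → run E
t=16: ready={A,E} → run E
t=17: ready={A,E} → run E
t=18: ready={A,E} → run E
t=19: ready={A,E} → run E
t=20: ready={A} → run A
t=21: ready={A} → run A
t=22: (idle)
t=23: (idle)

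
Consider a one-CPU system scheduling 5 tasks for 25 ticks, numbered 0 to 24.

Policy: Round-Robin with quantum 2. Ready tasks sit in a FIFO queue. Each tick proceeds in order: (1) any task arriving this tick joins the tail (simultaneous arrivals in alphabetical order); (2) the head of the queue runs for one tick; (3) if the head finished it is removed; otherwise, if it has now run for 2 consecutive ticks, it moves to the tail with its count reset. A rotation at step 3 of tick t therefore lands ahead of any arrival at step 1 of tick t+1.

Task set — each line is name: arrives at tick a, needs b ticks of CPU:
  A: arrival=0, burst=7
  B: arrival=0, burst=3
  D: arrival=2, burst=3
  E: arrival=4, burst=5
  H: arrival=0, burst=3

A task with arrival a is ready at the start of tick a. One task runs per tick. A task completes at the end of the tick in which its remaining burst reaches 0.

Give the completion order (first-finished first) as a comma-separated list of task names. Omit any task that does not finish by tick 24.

completion order = B, H, D, A, E

t=0: queue=[A,B,H] q_used=0 → run A
t=1: queue=[A,B,H] q_used=1 → run A
t=2: queue=[B,H,A,D] q_used=0 → run B
t=3: queue=[B,H,A,D] q_used=1 → run B
t=4: queue=[H,A,D,B,E] q_used=0 → run H
t=5: queue=[H,A,D,B,E] q_used=1 → run H
t=6: queue=[A,D,B,E,H] q_used=0 → run A
t=7: queue=[A,D,B,E,H] q_used=1 → run A
t=8: queue=[D,B,E,H,A] q_used=0 → run D
t=9: queue=[D,B,E,H,A] q_used=1 → run D
t=10: queue=[B,E,H,A,D] q_used=0 → run B
t=11: queue=[E,H,A,D] q_used=0 → run E
t=12: queue=[E,H,A,D] q_used=1 → run E
t=13: queue=[H,A,D,E] q_used=0 → run H
t=14: queue=[A,D,E] q_used=0 → run A
t=15: queue=[A,D,E] q_used=1 → run A
t=16: queue=[D,E,A] q_used=0 → run D
t=17: queue=[E,A] q_used=0 → run E
t=18: queue=[E,A] q_used=1 → run E
t=19: queue=[A,E] q_used=0 → run A
t=20: queue=[E] q_used=0 → run E
t=21: (idle)
t=22: (idle)
t=23: (idle)
t=24: (idle)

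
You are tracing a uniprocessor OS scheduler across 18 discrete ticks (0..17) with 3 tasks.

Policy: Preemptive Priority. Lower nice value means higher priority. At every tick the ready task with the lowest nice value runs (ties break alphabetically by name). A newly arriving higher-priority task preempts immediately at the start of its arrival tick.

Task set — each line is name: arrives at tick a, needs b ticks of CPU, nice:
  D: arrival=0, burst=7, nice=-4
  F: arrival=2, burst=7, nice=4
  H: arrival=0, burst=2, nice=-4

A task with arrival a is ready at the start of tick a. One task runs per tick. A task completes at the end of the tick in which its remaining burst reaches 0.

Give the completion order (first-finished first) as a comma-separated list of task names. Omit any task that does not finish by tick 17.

completion order = D, H, F

t=0: ready={D,H} → run D
t=1: ready={D,H} → run D
t=2: ready={D,F,H} → run D
t=3: ready={D,F,H} → run D
t=4: ready={D,F,H} → run D
t=5: ready={D,F,H} → run D
t=6: ready={D,F,H} → run D
t=7: ready={F,H} → run H
t=8: ready={F,H} → run H
t=9: ready={F} → run F
t=10: ready={F} → run F
t=11: ready={F} → run F
t=12: ready={F} → run F
t=13: ready={F} → run F
t=14: ready={F} → run F
t=15: ready={F} → run F
t=16: (idle)
t=17: (idle)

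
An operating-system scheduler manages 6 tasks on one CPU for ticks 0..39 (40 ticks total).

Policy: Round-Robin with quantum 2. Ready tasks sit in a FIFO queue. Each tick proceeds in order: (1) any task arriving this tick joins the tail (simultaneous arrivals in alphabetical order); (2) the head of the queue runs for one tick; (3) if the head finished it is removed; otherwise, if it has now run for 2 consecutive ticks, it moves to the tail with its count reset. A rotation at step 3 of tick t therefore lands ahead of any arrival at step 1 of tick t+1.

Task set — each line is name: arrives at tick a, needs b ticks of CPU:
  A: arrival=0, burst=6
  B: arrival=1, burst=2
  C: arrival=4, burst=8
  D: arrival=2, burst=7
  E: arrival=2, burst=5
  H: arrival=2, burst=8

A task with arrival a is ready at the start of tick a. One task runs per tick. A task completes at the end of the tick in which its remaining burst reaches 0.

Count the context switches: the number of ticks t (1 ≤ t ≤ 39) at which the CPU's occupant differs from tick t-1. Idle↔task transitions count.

context switches = 19

t=0: queue=[A] q_used=0 → run A
t=1: queue=[A,B] q_used=1 → run A
t=2: queue=[B,A,D,E,H] q_used=0 → run B
t=3: queue=[B,A,D,E,H] q_used=1 → run B
t=4: queue=[A,D,E,H,C] q_used=0 → run A
t=5: queue=[A,D,E,H,C] q_used=1 → run A
t=6: queue=[D,E,H,C,A] q_used=0 → run D
t=7: queue=[D,E,H,C,A] q_used=1 → run D
t=8: queue=[E,H,C,A,D] q_used=0 → run E
t=9: queue=[E,H,C,A,D] q_used=1 → run E
t=10: queue=[H,C,A,D,E] q_used=0 → run H
t=11: queue=[H,C,A,D,E] q_used=1 → run H
t=12: queue=[C,A,D,E,H] q_used=0 → run C
t=13: queue=[C,A,D,E,H] q_used=1 → run C
t=14: queue=[A,D,E,H,C] q_used=0 → run A
t=15: queue=[A,D,E,H,C] q_used=1 → run A
t=16: queue=[D,E,H,C] q_used=0 → run D
t=17: queue=[D,E,H,C] q_used=1 → run D
t=18: queue=[E,H,C,D] q_used=0 → run E
t=19: queue=[E,H,C,D] q_used=1 → run E
t=20: queue=[H,C,D,E] q_used=0 → run H
t=21: queue=[H,C,D,E] q_used=1 → run H
t=22: queue=[C,D,E,H] q_used=0 → run C
t=23: queue=[C,D,E,H] q_used=1 → run C
t=24: queue=[D,E,H,C] q_used=0 → run D
t=25: queue=[D,E,H,C] q_used=1 → run D
t=26: queue=[E,H,C,D] q_used=0 → run E
t=27: queue=[H,C,D] q_used=0 → run H
t=28: queue=[H,C,D] q_used=1 → run H
t=29: queue=[C,D,H] q_used=0 → run C
t=30: queue=[C,D,H] q_used=1 → run C
t=31: queue=[D,H,C] q_used=0 → run D
t=32: queue=[H,C] q_used=0 → run H
t=33: queue=[H,C] q_used=1 → run H
t=34: queue=[C] q_used=0 → run C
t=35: queue=[C] q_used=1 → run C
t=36: (idle)
t=37: (idle)
t=38: (idle)
t=39: (idle)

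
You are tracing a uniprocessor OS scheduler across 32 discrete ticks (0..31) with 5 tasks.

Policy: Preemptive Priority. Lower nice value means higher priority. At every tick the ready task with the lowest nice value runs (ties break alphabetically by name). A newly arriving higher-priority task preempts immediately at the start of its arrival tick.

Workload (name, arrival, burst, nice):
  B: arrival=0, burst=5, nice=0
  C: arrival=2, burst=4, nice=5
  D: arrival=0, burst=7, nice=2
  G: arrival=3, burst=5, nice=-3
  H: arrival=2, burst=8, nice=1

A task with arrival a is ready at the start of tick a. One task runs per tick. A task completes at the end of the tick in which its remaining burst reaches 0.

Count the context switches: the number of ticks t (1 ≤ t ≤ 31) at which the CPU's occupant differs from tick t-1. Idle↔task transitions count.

t=0: ready={B,D} → run B
t=1: ready={B,D} → run B
t=2: ready={B,C,D,H} → run B
t=3: ready={B,C,D,G,H} → run G
t=4: ready={B,C,D,G,H} → run G
t=5: ready={B,C,D,G,H} → run G
t=6: ready={B,C,D,G,H} → run G
t=7: ready={B,C,D,G,H} → run G
t=8: ready={B,C,D,H} → run B
t=9: ready={B,C,D,H} → run B
t=10: ready={C,D,H} → run H
t=11: ready={C,D,H} → run H
t=12: ready={C,D,H} → run H
t=13: ready={C,D,H} → run H
t=14: ready={C,D,H} → run H
t=15: ready={C,D,H} → run H
t=16: ready={C,D,H} → run H
t=17: ready={C,D,H} → run H
t=18: ready={C,D} → run D
t=19: ready={C,D} → run D
t=20: ready={C,D} → run D
t=21: ready={C,D} → run D
t=22: ready={C,D} → run D
t=23: ready={C,D} → run D
t=24: ready={C,D} → run D
t=25: ready={C} → run C
t=26: ready={C} → run C
t=27: ready={C} → run C
t=28: ready={C} → run C
t=29: (idle)
t=30: (idle)
t=31: (idle)

context switches = 6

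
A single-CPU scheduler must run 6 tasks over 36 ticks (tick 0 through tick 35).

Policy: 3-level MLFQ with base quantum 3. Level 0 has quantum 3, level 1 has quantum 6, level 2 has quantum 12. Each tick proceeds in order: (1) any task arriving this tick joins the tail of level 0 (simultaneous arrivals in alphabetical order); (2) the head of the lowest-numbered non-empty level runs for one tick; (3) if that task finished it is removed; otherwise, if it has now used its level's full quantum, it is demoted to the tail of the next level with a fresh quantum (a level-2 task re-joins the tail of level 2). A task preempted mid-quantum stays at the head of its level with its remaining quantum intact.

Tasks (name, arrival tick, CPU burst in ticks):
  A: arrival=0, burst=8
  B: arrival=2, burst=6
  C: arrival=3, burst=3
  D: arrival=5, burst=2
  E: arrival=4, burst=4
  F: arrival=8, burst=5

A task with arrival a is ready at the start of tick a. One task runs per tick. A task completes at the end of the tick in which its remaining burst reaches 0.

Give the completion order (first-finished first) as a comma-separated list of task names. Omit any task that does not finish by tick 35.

completion order = C, D, A, B, E, F

t=0: L0/L1/L2 = A/-/- → run A
t=1: L0/L1/L2 = A/-/- → run A
t=2: L0/L1/L2 = AB/-/- → run A
t=3: L0/L1/L2 = BC/A/- → run B
t=4: L0/L1/L2 = BCE/A/- → run B
t=5: L0/L1/L2 = BCED/A/- → run B
t=6: L0/L1/L2 = CED/AB/- → run C
t=7: L0/L1/L2 = CED/AB/- → run C
t=8: L0/L1/L2 = CEDF/AB/- → run C
t=9: L0/L1/L2 = EDF/AB/- → run E
t=10: L0/L1/L2 = EDF/AB/- → run E
t=11: L0/L1/L2 = EDF/AB/- → run E
t=12: L0/L1/L2 = DF/ABE/- → run D
t=13: L0/L1/L2 = DF/ABE/- → run D
t=14: L0/L1/L2 = F/ABE/- → run F
t=15: L0/L1/L2 = F/ABE/- → run F
t=16: L0/L1/L2 = F/ABE/- → run F
t=17: L0/L1/L2 = -/ABEF/- → run A
t=18: L0/L1/L2 = -/ABEF/- → run A
t=19: L0/L1/L2 = -/ABEF/- → run A
t=20: L0/L1/L2 = -/ABEF/- → run A
t=21: L0/L1/L2 = -/ABEF/- → run A
t=22: L0/L1/L2 = -/BEF/- → run B
t=23: L0/L1/L2 = -/BEF/- → run B
t=24: L0/L1/L2 = -/BEF/- → run B
t=25: L0/L1/L2 = -/EF/- → run E
t=26: L0/L1/L2 = -/F/- → run F
t=27: L0/L1/L2 = -/F/- → run F
t=28: (idle)
t=29: (idle)
t=30: (idle)
t=31: (idle)
t=32: (idle)
t=33: (idle)
t=34: (idle)
t=35: (idle)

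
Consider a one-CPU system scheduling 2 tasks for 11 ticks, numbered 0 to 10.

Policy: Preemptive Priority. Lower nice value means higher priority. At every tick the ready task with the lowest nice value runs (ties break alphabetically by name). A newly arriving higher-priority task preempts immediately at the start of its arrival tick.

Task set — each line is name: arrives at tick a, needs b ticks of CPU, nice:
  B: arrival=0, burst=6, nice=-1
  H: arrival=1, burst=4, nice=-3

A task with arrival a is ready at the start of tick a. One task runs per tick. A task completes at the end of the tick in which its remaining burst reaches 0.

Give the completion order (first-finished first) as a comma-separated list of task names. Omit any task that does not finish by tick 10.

t=0: ready={B} → run B
t=1: ready={B,H} → run H
t=2: ready={B,H} → run H
t=3: ready={B,H} → run H
t=4: ready={B,H} → run H
t=5: ready={B} → run B
t=6: ready={B} → run B
t=7: ready={B} → run B
t=8: ready={B} → run B
t=9: ready={B} → run B
t=10: (idle)

completion order = H, B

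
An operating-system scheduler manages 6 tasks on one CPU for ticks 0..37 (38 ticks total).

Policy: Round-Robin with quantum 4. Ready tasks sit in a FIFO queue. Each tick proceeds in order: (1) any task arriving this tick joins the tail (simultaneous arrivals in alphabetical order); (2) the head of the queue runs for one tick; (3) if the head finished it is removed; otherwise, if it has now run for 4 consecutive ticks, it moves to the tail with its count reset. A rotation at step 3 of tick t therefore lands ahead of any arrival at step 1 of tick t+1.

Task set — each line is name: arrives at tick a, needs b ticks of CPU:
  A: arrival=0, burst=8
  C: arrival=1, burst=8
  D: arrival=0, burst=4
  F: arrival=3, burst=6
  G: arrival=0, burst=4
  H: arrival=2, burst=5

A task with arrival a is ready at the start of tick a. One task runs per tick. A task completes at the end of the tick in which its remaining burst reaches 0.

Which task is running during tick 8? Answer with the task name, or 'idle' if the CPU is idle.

running at tick 8 = G

t=0: queue=[A,D,G] q_used=0 → run A
t=1: queue=[A,D,G,C] q_used=1 → run A
t=2: queue=[A,D,G,C,H] q_used=2 → run A
t=3: queue=[A,D,G,C,H,F] q_used=3 → run A
t=4: queue=[D,G,C,H,F,A] q_used=0 → run D
t=5: queue=[D,G,C,H,F,A] q_used=1 → run D
t=6: queue=[D,G,C,H,F,A] q_used=2 → run D
t=7: queue=[D,G,C,H,F,A] q_used=3 → run D
t=8: queue=[G,C,H,F,A] q_used=0 → run G
t=9: queue=[G,C,H,F,A] q_used=1 → run G
t=10: queue=[G,C,H,F,A] q_used=2 → run G
t=11: queue=[G,C,H,F,A] q_used=3 → run G
t=12: queue=[C,H,F,A] q_used=0 → run C
t=13: queue=[C,H,F,A] q_used=1 → run C
t=14: queue=[C,H,F,A] q_used=2 → run C
t=15: queue=[C,H,F,A] q_used=3 → run C
t=16: queue=[H,F,A,C] q_used=0 → run H
t=17: queue=[H,F,A,C] q_used=1 → run H
t=18: queue=[H,F,A,C] q_used=2 → run H
t=19: queue=[H,F,A,C] q_used=3 → run H
t=20: queue=[F,A,C,H] q_used=0 → run F
t=21: queue=[F,A,C,H] q_used=1 → run F
t=22: queue=[F,A,C,H] q_used=2 → run F
t=23: queue=[F,A,C,H] q_used=3 → run F
t=24: queue=[A,C,H,F] q_used=0 → run A
t=25: queue=[A,C,H,F] q_used=1 → run A
t=26: queue=[A,C,H,F] q_used=2 → run A
t=27: queue=[A,C,H,F] q_used=3 → run A
t=28: queue=[C,H,F] q_used=0 → run C
t=29: queue=[C,H,F] q_used=1 → run C
t=30: queue=[C,H,F] q_used=2 → run C
t=31: queue=[C,H,F] q_used=3 → run C
t=32: queue=[H,F] q_used=0 → run H
t=33: queue=[F] q_used=0 → run F
t=34: queue=[F] q_used=1 → run F
t=35: (idle)
t=36: (idle)
t=37: (idle)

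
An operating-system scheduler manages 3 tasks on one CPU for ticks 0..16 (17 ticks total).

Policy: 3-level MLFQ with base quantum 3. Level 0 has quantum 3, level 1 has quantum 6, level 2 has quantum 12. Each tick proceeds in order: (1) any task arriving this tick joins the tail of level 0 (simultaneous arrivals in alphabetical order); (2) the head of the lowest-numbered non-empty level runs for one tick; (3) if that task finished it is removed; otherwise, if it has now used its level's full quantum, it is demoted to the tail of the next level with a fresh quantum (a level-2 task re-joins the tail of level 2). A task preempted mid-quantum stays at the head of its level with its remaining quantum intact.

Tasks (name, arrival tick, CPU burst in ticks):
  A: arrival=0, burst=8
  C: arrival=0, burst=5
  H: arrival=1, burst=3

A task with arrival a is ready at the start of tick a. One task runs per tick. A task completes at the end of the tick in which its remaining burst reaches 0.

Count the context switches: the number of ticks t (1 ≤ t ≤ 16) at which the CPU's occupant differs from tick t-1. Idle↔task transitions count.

t=0: L0/L1/L2 = AC/-/- → run A
t=1: L0/L1/L2 = ACH/-/- → run A
t=2: L0/L1/L2 = ACH/-/- → run A
t=3: L0/L1/L2 = CH/A/- → run C
t=4: L0/L1/L2 = CH/A/- → run C
t=5: L0/L1/L2 = CH/A/- → run C
t=6: L0/L1/L2 = H/AC/- → run H
t=7: L0/L1/L2 = H/AC/- → run H
t=8: L0/L1/L2 = H/AC/- → run H
t=9: L0/L1/L2 = -/AC/- → run A
t=10: L0/L1/L2 = -/AC/- → run A
t=11: L0/L1/L2 = -/AC/- → run A
t=12: L0/L1/L2 = -/AC/- → run A
t=13: L0/L1/L2 = -/AC/- → run A
t=14: L0/L1/L2 = -/C/- → run C
t=15: L0/L1/L2 = -/C/- → run C
t=16: (idle)

context switches = 5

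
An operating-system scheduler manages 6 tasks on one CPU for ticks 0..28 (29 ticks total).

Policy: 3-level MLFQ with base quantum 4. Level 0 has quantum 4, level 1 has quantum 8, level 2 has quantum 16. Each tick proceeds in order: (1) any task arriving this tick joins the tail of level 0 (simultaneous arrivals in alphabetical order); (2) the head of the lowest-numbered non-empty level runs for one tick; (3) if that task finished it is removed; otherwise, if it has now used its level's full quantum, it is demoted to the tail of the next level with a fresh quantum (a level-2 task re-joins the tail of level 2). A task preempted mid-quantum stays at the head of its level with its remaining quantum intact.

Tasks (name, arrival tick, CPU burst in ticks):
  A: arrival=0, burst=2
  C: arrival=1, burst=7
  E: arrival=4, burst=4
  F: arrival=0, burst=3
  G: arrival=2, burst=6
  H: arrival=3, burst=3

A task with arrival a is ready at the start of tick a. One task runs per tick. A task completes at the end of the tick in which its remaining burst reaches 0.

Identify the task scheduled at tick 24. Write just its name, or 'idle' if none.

running at tick 24 = G

t=0: L0/L1/L2 = AF/-/- → run A
t=1: L0/L1/L2 = AFC/-/- → run A
t=2: L0/L1/L2 = FCG/-/- → run F
t=3: L0/L1/L2 = FCGH/-/- → run F
t=4: L0/L1/L2 = FCGHE/-/- → run F
t=5: L0/L1/L2 = CGHE/-/- → run C
t=6: L0/L1/L2 = CGHE/-/- → run C
t=7: L0/L1/L2 = CGHE/-/- → run C
t=8: L0/L1/L2 = CGHE/-/- → run C
t=9: L0/L1/L2 = GHE/C/- → run G
t=10: L0/L1/L2 = GHE/C/- → run G
t=11: L0/L1/L2 = GHE/C/- → run G
t=12: L0/L1/L2 = GHE/C/- → run G
t=13: L0/L1/L2 = HE/CG/- → run H
t=14: L0/L1/L2 = HE/CG/- → run H
t=15: L0/L1/L2 = HE/CG/- → run H
t=16: L0/L1/L2 = E/CG/- → run E
t=17: L0/L1/L2 = E/CG/- → run E
t=18: L0/L1/L2 = E/CG/- → run E
t=19: L0/L1/L2 = E/CG/- → run E
t=20: L0/L1/L2 = -/CG/- → run C
t=21: L0/L1/L2 = -/CG/- → run C
t=22: L0/L1/L2 = -/CG/- → run C
t=23: L0/L1/L2 = -/G/- → run G
t=24: L0/L1/L2 = -/G/- → run G
t=25: (idle)
t=26: (idle)
t=27: (idle)
t=28: (idle)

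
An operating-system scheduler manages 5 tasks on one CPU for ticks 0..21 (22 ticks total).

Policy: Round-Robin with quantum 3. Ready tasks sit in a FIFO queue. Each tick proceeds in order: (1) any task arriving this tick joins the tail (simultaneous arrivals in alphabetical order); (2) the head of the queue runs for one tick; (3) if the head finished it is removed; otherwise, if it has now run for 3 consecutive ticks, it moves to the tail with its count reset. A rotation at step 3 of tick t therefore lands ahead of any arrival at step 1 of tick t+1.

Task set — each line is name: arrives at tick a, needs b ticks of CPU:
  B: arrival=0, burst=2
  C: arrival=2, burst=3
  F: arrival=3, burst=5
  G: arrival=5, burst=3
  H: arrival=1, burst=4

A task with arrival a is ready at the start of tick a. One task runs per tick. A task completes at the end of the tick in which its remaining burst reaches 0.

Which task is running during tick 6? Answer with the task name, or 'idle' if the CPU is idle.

running at tick 6 = C

t=0: queue=[B] q_used=0 → run B
t=1: queue=[B,H] q_used=1 → run B
t=2: queue=[H,C] q_used=0 → run H
t=3: queue=[H,C,F] q_used=1 → run H
t=4: queue=[H,C,F] q_used=2 → run H
t=5: queue=[C,F,H,G] q_used=0 → run C
t=6: queue=[C,F,H,G] q_used=1 → run C
t=7: queue=[C,F,H,G] q_used=2 → run C
t=8: queue=[F,H,G] q_used=0 → run F
t=9: queue=[F,H,G] q_used=1 → run F
t=10: queue=[F,H,G] q_used=2 → run F
t=11: queue=[H,G,F] q_used=0 → run H
t=12: queue=[G,F] q_used=0 → run G
t=13: queue=[G,F] q_used=1 → run G
t=14: queue=[G,F] q_used=2 → run G
t=15: queue=[F] q_used=0 → run F
t=16: queue=[F] q_used=1 → run F
t=17: (idle)
t=18: (idle)
t=19: (idle)
t=20: (idle)
t=21: (idle)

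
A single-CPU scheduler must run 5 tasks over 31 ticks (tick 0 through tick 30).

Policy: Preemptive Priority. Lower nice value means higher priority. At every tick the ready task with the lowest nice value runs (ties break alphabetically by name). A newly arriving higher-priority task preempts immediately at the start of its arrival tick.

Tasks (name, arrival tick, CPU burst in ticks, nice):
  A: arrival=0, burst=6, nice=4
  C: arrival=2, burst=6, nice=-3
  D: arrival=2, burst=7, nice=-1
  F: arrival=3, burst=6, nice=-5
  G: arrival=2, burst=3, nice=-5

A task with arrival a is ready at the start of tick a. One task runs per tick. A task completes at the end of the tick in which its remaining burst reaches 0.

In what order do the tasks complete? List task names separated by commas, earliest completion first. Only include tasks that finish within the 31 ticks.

completion order = F, G, C, D, A

t=0: ready={A} → run A
t=1: ready={A} → run A
t=2: ready={A,C,D,G} → run G
t=3: ready={A,C,D,F,G} → run F
t=4: ready={A,C,D,F,G} → run F
t=5: ready={A,C,D,F,G} → run F
t=6: ready={A,C,D,F,G} → run F
t=7: ready={A,C,D,F,G} → run F
t=8: ready={A,C,D,F,G} → run F
t=9: ready={A,C,D,G} → run G
t=10: ready={A,C,D,G} → run G
t=11: ready={A,C,D} → run C
t=12: ready={A,C,D} → run C
t=13: ready={A,C,D} → run C
t=14: ready={A,C,D} → run C
t=15: ready={A,C,D} → run C
t=16: ready={A,C,D} → run C
t=17: ready={A,D} → run D
t=18: ready={A,D} → run D
t=19: ready={A,D} → run D
t=20: ready={A,D} → run D
t=21: ready={A,D} → run D
t=22: ready={A,D} → run D
t=23: ready={A,D} → run D
t=24: ready={A} → run A
t=25: ready={A} → run A
t=26: ready={A} → run A
t=27: ready={A} → run A
t=28: (idle)
t=29: (idle)
t=30: (idle)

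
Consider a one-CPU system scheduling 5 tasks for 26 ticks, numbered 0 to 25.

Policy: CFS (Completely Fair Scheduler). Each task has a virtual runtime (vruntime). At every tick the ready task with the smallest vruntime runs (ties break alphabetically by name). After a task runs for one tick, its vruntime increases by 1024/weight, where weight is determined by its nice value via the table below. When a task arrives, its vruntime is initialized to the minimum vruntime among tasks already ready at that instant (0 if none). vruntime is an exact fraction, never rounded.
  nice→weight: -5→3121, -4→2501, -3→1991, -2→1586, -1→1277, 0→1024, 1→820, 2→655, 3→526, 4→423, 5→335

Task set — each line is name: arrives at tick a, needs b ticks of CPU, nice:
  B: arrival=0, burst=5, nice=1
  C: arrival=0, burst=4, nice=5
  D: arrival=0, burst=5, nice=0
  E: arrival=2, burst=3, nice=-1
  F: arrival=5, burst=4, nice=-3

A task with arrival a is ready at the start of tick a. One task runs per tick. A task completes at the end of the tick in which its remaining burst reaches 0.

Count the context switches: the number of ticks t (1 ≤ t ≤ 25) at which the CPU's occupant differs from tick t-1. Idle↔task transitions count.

context switches = 19

t=0: vr[B=0 C=0 D=0] → run B
t=1: vr[B=256/205 C=0 D=0] → run C
t=2: vr[B=256/205 C=1024/335 D=0 E=0] → run D
t=3: vr[B=256/205 C=1024/335 D=1 E=0] → run E
t=4: vr[B=256/205 C=1024/335 D=1 E=1024/1277] → run E
t=5: vr[B=256/205 C=1024/335 D=1 E=2048/1277 F=1] → run D
t=6: vr[B=256/205 C=1024/335 D=2 E=2048/1277 F=1] → run F
t=7: vr[B=256/205 C=1024/335 D=2 E=2048/1277 F=3015/1991] → run B
t=8: vr[B=512/205 C=1024/335 D=2 E=2048/1277 F=3015/1991] → run F
t=9: vr[B=512/205 C=1024/335 D=2 E=2048/1277 F=4039/1991] → run E
t=10: vr[B=512/205 C=1024/335 D=2 F=4039/1991] → run D
t=11: vr[B=512/205 C=1024/335 D=3 F=4039/1991] → run F
t=12: vr[B=512/205 C=1024/335 D=3 F=5063/1991] → run B
t=13: vr[B=768/205 C=1024/335 D=3 F=5063/1991] → run F
t=14: vr[B=768/205 C=1024/335 D=3] → run D
t=15: vr[B=768/205 C=1024/335 D=4] → run C
t=16: vr[B=768/205 C=2048/335 D=4] → run B
t=17: vr[B=1024/205 C=2048/335 D=4] → run D
t=18: vr[B=1024/205 C=2048/335] → run B
t=19: vr[C=2048/335] → run C
t=20: vr[C=3072/335] → run C
t=21: (idle)
t=22: (idle)
t=23: (idle)
t=24: (idle)
t=25: (idle)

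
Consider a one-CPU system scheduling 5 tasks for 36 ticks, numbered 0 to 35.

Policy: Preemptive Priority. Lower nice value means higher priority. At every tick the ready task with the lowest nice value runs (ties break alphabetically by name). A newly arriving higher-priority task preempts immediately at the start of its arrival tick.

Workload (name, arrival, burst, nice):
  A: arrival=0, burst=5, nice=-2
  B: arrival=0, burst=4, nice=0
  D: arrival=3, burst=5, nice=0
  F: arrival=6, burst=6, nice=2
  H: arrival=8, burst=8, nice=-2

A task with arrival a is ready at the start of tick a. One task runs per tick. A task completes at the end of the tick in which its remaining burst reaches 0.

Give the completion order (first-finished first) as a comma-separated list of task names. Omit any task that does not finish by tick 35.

completion order = A, H, B, D, F

t=0: ready={A,B} → run A
t=1: ready={A,B} → run A
t=2: ready={A,B} → run A
t=3: ready={A,B,D} → run A
t=4: ready={A,B,D} → run A
t=5: ready={B,D} → run B
t=6: ready={B,D,F} → run B
t=7: ready={B,D,F} → run B
t=8: ready={B,D,F,H} → run H
t=9: ready={B,D,F,H} → run H
t=10: ready={B,D,F,H} → run H
t=11: ready={B,D,F,H} → run H
t=12: ready={B,D,F,H} → run H
t=13: ready={B,D,F,H} → run H
t=14: ready={B,D,F,H} → run H
t=15: ready={B,D,F,H} → run H
t=16: ready={B,D,F} → run B
t=17: ready={D,F} → run D
t=18: ready={D,F} → run D
t=19: ready={D,F} → run D
t=20: ready={D,F} → run D
t=21: ready={D,F} → run D
t=22: ready={F} → run F
t=23: ready={F} → run F
t=24: ready={F} → run F
t=25: ready={F} → run F
t=26: ready={F} → run F
t=27: ready={F} → run F
t=28: (idle)
t=29: (idle)
t=30: (idle)
t=31: (idle)
t=32: (idle)
t=33: (idle)
t=34: (idle)
t=35: (idle)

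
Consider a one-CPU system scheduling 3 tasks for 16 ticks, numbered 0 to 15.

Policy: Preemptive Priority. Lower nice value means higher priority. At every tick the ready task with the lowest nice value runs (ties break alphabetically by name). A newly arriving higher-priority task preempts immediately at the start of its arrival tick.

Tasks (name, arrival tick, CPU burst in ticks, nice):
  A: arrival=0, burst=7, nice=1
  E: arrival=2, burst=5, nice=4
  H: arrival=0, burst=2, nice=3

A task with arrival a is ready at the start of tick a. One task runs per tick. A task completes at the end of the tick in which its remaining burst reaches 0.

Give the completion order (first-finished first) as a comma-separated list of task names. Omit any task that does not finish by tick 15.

t=0: ready={A,H} → run A
t=1: ready={A,H} → run A
t=2: ready={A,E,H} → run A
t=3: ready={A,E,H} → run A
t=4: ready={A,E,H} → run A
t=5: ready={A,E,H} → run A
t=6: ready={A,E,H} → run A
t=7: ready={E,H} → run H
t=8: ready={E,H} → run H
t=9: ready={E} → run E
t=10: ready={E} → run E
t=11: ready={E} → run E
t=12: ready={E} → run E
t=13: ready={E} → run E
t=14: (idle)
t=15: (idle)

completion order = A, H, E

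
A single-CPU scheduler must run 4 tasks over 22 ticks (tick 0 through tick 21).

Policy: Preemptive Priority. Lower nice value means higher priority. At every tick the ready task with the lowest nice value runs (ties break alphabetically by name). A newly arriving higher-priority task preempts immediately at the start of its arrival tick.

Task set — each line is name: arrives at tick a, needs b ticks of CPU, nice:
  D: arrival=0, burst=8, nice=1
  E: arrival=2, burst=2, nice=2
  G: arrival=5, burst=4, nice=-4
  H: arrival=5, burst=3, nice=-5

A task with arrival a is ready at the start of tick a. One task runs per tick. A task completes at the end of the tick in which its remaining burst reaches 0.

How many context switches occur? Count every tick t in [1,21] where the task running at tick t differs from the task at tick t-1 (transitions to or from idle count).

t=0: ready={D} → run D
t=1: ready={D} → run D
t=2: ready={D,E} → run D
t=3: ready={D,E} → run D
t=4: ready={D,E} → run D
t=5: ready={D,E,G,H} → run H
t=6: ready={D,E,G,H} → run H
t=7: ready={D,E,G,H} → run H
t=8: ready={D,E,G} → run G
t=9: ready={D,E,G} → run G
t=10: ready={D,E,G} → run G
t=11: ready={D,E,G} → run G
t=12: ready={D,E} → run D
t=13: ready={D,E} → run D
t=14: ready={D,E} → run D
t=15: ready={E} → run E
t=16: ready={E} → run E
t=17: (idle)
t=18: (idle)
t=19: (idle)
t=20: (idle)
t=21: (idle)

context switches = 5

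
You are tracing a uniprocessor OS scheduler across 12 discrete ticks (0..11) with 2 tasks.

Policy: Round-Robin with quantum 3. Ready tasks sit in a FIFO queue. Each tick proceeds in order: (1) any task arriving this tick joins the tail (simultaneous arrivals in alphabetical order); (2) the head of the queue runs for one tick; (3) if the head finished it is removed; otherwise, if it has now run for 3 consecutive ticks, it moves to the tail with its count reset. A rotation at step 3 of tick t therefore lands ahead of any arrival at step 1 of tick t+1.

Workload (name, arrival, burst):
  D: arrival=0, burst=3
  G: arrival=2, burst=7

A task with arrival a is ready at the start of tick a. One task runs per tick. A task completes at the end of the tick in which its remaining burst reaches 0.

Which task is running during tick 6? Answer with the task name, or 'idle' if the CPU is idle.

running at tick 6 = G

t=0: queue=[D] q_used=0 → run D
t=1: queue=[D] q_used=1 → run D
t=2: queue=[D,G] q_used=2 → run D
t=3: queue=[G] q_used=0 → run G
t=4: queue=[G] q_used=1 → run G
t=5: queue=[G] q_used=2 → run G
t=6: queue=[G] q_used=0 → run G
t=7: queue=[G] q_used=1 → run G
t=8: queue=[G] q_used=2 → run G
t=9: queue=[G] q_used=0 → run G
t=10: (idle)
t=11: (idle)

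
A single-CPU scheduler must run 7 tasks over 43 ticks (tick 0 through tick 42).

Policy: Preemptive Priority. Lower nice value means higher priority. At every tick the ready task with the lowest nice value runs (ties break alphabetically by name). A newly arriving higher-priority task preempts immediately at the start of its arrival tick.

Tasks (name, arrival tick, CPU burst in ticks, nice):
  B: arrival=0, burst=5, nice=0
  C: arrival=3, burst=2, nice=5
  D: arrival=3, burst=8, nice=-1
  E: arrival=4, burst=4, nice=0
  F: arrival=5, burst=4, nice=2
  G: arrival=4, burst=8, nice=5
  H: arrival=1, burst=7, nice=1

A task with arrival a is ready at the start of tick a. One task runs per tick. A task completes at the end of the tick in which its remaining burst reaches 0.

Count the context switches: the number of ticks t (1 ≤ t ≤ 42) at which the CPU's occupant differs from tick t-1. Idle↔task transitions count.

context switches = 8

t=0: ready={B} → run B
t=1: ready={B,H} → run B
t=2: ready={B,H} → run B
t=3: ready={B,C,D,H} → run D
t=4: ready={B,C,D,E,G,H} → run D
t=5: ready={B,C,D,E,F,G,H} → run D
t=6: ready={B,C,D,E,F,G,H} → run D
t=7: ready={B,C,D,E,F,G,H} → run D
t=8: ready={B,C,D,E,F,G,H} → run D
t=9: ready={B,C,D,E,F,G,H} → run D
t=10: ready={B,C,D,E,F,G,H} → run D
t=11: ready={B,C,E,F,G,H} → run B
t=12: ready={B,C,E,F,G,H} → run B
t=13: ready={C,E,F,G,H} → run E
t=14: ready={C,E,F,G,H} → run E
t=15: ready={C,E,F,G,H} → run E
t=16: ready={C,E,F,G,H} → run E
t=17: ready={C,F,G,H} → run H
t=18: ready={C,F,G,H} → run H
t=19: ready={C,F,G,H} → run H
t=20: ready={C,F,G,H} → run H
t=21: ready={C,F,G,H} → run H
t=22: ready={C,F,G,H} → run H
t=23: ready={C,F,G,H} → run H
t=24: ready={C,F,G} → run F
t=25: ready={C,F,G} → run F
t=26: ready={C,F,G} → run F
t=27: ready={C,F,G} → run F
t=28: ready={C,G} → run C
t=29: ready={C,G} → run C
t=30: ready={G} → run G
t=31: ready={G} → run G
t=32: ready={G} → run G
t=33: ready={G} → run G
t=34: ready={G} → run G
t=35: ready={G} → run G
t=36: ready={G} → run G
t=37: ready={G} → run G
t=38: (idle)
t=39: (idle)
t=40: (idle)
t=41: (idle)
t=42: (idle)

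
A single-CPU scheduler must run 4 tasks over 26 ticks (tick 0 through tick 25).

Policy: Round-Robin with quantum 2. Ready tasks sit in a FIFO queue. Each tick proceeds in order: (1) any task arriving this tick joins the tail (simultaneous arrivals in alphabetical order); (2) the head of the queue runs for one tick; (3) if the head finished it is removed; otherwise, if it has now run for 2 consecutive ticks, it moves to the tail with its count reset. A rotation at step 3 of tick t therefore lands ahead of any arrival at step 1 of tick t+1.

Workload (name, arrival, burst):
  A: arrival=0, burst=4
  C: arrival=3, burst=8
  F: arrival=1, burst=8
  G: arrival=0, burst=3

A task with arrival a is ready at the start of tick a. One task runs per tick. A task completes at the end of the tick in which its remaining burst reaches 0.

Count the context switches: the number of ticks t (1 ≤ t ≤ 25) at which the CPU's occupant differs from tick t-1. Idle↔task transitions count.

context switches = 12

t=0: queue=[A,G] q_used=0 → run A
t=1: queue=[A,G,F] q_used=1 → run A
t=2: queue=[G,F,A] q_used=0 → run G
t=3: queue=[G,F,A,C] q_used=1 → run G
t=4: queue=[F,A,C,G] q_used=0 → run F
t=5: queue=[F,A,C,G] q_used=1 → run F
t=6: queue=[A,C,G,F] q_used=0 → run A
t=7: queue=[A,C,G,F] q_used=1 → run A
t=8: queue=[C,G,F] q_used=0 → run C
t=9: queue=[C,G,F] q_used=1 → run C
t=10: queue=[G,F,C] q_used=0 → run G
t=11: queue=[F,C] q_used=0 → run F
t=12: queue=[F,C] q_used=1 → run F
t=13: queue=[C,F] q_used=0 → run C
t=14: queue=[C,F] q_used=1 → run C
t=15: queue=[F,C] q_used=0 → run F
t=16: queue=[F,C] q_used=1 → run F
t=17: queue=[C,F] q_used=0 → run C
t=18: queue=[C,F] q_used=1 → run C
t=19: queue=[F,C] q_used=0 → run F
t=20: queue=[F,C] q_used=1 → run F
t=21: queue=[C] q_used=0 → run C
t=22: queue=[C] q_used=1 → run C
t=23: (idle)
t=24: (idle)
t=25: (idle)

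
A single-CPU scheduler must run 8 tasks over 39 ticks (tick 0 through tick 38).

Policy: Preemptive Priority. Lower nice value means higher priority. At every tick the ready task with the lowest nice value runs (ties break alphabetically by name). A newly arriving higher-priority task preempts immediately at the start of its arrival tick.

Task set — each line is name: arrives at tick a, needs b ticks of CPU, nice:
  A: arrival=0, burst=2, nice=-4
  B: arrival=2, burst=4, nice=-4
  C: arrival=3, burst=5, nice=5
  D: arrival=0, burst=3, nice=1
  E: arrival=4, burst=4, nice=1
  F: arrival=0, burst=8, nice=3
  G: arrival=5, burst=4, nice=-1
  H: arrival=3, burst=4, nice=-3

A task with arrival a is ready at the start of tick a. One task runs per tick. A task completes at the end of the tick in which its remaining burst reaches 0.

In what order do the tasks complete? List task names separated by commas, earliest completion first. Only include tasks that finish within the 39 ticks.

completion order = A, B, H, G, D, E, F, C

t=0: ready={A,D,F} → run A
t=1: ready={A,D,F} → run A
t=2: ready={B,D,F} → run B
t=3: ready={B,C,D,F,H} → run B
t=4: ready={B,C,D,E,F,H} → run B
t=5: ready={B,C,D,E,F,G,H} → run B
t=6: ready={C,D,E,F,G,H} → run H
t=7: ready={C,D,E,F,G,H} → run H
t=8: ready={C,D,E,F,G,H} → run H
t=9: ready={C,D,E,F,G,H} → run H
t=10: ready={C,D,E,F,G} → run G
t=11: ready={C,D,E,F,G} → run G
t=12: ready={C,D,E,F,G} → run G
t=13: ready={C,D,E,F,G} → run G
t=14: ready={C,D,E,F} → run D
t=15: ready={C,D,E,F} → run D
t=16: ready={C,D,E,F} → run D
t=17: ready={C,E,F} → run E
t=18: ready={C,E,F} → run E
t=19: ready={C,E,F} → run E
t=20: ready={C,E,F} → run E
t=21: ready={C,F} → run F
t=22: ready={C,F} → run F
t=23: ready={C,F} → run F
t=24: ready={C,F} → run F
t=25: ready={C,F} → run F
t=26: ready={C,F} → run F
t=27: ready={C,F} → run F
t=28: ready={C,F} → run F
t=29: ready={C} → run C
t=30: ready={C} → run C
t=31: ready={C} → run C
t=32: ready={C} → run C
t=33: ready={C} → run C
t=34: (idle)
t=35: (idle)
t=36: (idle)
t=37: (idle)
t=38: (idle)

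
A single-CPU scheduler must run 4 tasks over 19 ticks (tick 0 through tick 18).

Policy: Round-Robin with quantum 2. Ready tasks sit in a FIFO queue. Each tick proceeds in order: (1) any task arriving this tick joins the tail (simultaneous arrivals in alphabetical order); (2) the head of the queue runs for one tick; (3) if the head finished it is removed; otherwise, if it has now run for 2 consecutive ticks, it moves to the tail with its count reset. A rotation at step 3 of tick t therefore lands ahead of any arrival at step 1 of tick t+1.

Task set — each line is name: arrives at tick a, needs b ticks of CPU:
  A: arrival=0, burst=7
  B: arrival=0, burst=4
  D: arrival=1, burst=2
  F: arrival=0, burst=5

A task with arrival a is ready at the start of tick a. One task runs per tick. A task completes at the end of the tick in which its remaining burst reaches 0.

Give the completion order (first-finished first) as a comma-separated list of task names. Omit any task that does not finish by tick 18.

completion order = D, B, F, A

t=0: queue=[A,B,F] q_used=0 → run A
t=1: queue=[A,B,F,D] q_used=1 → run A
t=2: queue=[B,F,D,A] q_used=0 → run B
t=3: queue=[B,F,D,A] q_used=1 → run B
t=4: queue=[F,D,A,B] q_used=0 → run F
t=5: queue=[F,D,A,B] q_used=1 → run F
t=6: queue=[D,A,B,F] q_used=0 → run D
t=7: queue=[D,A,B,F] q_used=1 → run D
t=8: queue=[A,B,F] q_used=0 → run A
t=9: queue=[A,B,F] q_used=1 → run A
t=10: queue=[B,F,A] q_used=0 → run B
t=11: queue=[B,F,A] q_used=1 → run B
t=12: queue=[F,A] q_used=0 → run F
t=13: queue=[F,A] q_used=1 → run F
t=14: queue=[A,F] q_used=0 → run A
t=15: queue=[A,F] q_used=1 → run A
t=16: queue=[F,A] q_used=0 → run F
t=17: queue=[A] q_used=0 → run A
t=18: (idle)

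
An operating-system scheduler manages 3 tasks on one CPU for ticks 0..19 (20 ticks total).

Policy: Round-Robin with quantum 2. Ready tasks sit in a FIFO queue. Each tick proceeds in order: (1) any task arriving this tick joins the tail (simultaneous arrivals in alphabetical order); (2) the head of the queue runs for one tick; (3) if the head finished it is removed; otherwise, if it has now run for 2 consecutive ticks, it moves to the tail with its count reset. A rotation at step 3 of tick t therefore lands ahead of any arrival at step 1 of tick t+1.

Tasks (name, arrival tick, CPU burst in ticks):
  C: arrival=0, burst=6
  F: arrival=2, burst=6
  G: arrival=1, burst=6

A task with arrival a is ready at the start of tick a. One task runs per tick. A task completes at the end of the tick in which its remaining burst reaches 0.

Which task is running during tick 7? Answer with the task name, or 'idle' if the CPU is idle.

running at tick 7 = F

t=0: queue=[C] q_used=0 → run C
t=1: queue=[C,G] q_used=1 → run C
t=2: queue=[G,C,F] q_used=0 → run G
t=3: queue=[G,C,F] q_used=1 → run G
t=4: queue=[C,F,G] q_used=0 → run C
t=5: queue=[C,F,G] q_used=1 → run C
t=6: queue=[F,G,C] q_used=0 → run F
t=7: queue=[F,G,C] q_used=1 → run F
t=8: queue=[G,C,F] q_used=0 → run G
t=9: queue=[G,C,F] q_used=1 → run G
t=10: queue=[C,F,G] q_used=0 → run C
t=11: queue=[C,F,G] q_used=1 → run C
t=12: queue=[F,G] q_used=0 → run F
t=13: queue=[F,G] q_used=1 → run F
t=14: queue=[G,F] q_used=0 → run G
t=15: queue=[G,F] q_used=1 → run G
t=16: queue=[F] q_used=0 → run F
t=17: queue=[F] q_used=1 → run F
t=18: (idle)
t=19: (idle)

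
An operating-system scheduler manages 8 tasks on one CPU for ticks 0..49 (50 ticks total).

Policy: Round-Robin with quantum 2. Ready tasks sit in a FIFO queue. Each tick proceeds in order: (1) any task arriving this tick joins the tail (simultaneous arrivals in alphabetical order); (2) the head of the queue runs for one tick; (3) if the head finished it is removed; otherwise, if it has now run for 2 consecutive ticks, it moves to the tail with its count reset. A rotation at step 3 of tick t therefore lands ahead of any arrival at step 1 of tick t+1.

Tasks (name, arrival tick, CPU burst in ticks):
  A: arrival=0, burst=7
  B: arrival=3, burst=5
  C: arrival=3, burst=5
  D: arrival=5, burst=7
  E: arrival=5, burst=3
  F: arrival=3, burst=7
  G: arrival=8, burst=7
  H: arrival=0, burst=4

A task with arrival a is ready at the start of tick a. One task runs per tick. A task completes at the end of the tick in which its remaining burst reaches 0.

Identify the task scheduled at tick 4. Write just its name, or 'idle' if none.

t=0: queue=[A,H] q_used=0 → run A
t=1: queue=[A,H] q_used=1 → run A
t=2: queue=[H,A] q_used=0 → run H
t=3: queue=[H,A,B,C,F] q_used=1 → run H
t=4: queue=[A,B,C,F,H] q_used=0 → run A
t=5: queue=[A,B,C,F,H,D,E] q_used=1 → run A
t=6: queue=[B,C,F,H,D,E,A] q_used=0 → run B
t=7: queue=[B,C,F,H,D,E,A] q_used=1 → run B
t=8: queue=[C,F,H,D,E,A,B,G] q_used=0 → run C
t=9: queue=[C,F,H,D,E,A,B,G] q_used=1 → run C
t=10: queue=[F,H,D,E,A,B,G,C] q_used=0 → run F
t=11: queue=[F,H,D,E,A,B,G,C] q_used=1 → run F
t=12: queue=[H,D,E,A,B,G,C,F] q_used=0 → run H
t=13: queue=[H,D,E,A,B,G,C,F] q_used=1 → run H
t=14: queue=[D,E,A,B,G,C,F] q_used=0 → run D
t=15: queue=[D,E,A,B,G,C,F] q_used=1 → run D
t=16: queue=[E,A,B,G,C,F,D] q_used=0 → run E
t=17: queue=[E,A,B,G,C,F,D] q_used=1 → run E
t=18: queue=[A,B,G,C,F,D,E] q_used=0 → run A
t=19: queue=[A,B,G,C,F,D,E] q_used=1 → run A
t=20: queue=[B,G,C,F,D,E,A] q_used=0 → run B
t=21: queue=[B,G,C,F,D,E,A] q_used=1 → run B
t=22: queue=[G,C,F,D,E,A,B] q_used=0 → run G
t=23: queue=[G,C,F,D,E,A,B] q_used=1 → run G
t=24: queue=[C,F,D,E,A,B,G] q_used=0 → run C
t=25: queue=[C,F,D,E,A,B,G] q_used=1 → run C
t=26: queue=[F,D,E,A,B,G,C] q_used=0 → run F
t=27: queue=[F,D,E,A,B,G,C] q_used=1 → run F
t=28: queue=[D,E,A,B,G,C,F] q_used=0 → run D
t=29: queue=[D,E,A,B,G,C,F] q_used=1 → run D
t=30: queue=[E,A,B,G,C,F,D] q_used=0 → run E
t=31: queue=[A,B,G,C,F,D] q_used=0 → run A
t=32: queue=[B,G,C,F,D] q_used=0 → run B
t=33: queue=[G,C,F,D] q_used=0 → run G
t=34: queue=[G,C,F,D] q_used=1 → run G
t=35: queue=[C,F,D,G] q_used=0 → run C
t=36: queue=[F,D,G] q_used=0 → run F
t=37: queue=[F,D,G] q_used=1 → run F
t=38: queue=[D,G,F] q_used=0 → run D
t=39: queue=[D,G,F] q_used=1 → run D
t=40: queue=[G,F,D] q_used=0 → run G
t=41: queue=[G,F,D] q_used=1 → run G
t=42: queue=[F,D,G] q_used=0 → run F
t=43: queue=[D,G] q_used=0 → run D
t=44: queue=[G] q_used=0 → run G
t=45: (idle)
t=46: (idle)
t=47: (idle)
t=48: (idle)
t=49: (idle)

running at tick 4 = A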